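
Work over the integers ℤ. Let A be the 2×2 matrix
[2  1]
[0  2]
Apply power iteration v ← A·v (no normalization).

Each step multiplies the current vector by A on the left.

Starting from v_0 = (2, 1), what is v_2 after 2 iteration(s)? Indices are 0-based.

v_0 = (2, 1).
v_1 = A·v_0 = (5, 2).
v_2 = A·v_1 = (12, 4).

v_2 = (12, 4)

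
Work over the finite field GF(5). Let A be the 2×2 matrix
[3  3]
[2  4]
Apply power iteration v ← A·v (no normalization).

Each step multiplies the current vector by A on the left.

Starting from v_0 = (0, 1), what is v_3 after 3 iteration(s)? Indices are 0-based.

v_3 = (4, 0)

v_0 = (0, 1).
v_1 = A·v_0 = (3, 4).
v_2 = A·v_1 = (1, 2).
v_3 = A·v_2 = (4, 0).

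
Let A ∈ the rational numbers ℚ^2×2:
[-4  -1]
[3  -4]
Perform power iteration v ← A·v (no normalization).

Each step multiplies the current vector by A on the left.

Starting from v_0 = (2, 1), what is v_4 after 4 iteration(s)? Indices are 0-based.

v_4 = (162, -1271)

v_0 = (2, 1).
v_1 = A·v_0 = (-9, 2).
v_2 = A·v_1 = (34, -35).
v_3 = A·v_2 = (-101, 242).
v_4 = A·v_3 = (162, -1271).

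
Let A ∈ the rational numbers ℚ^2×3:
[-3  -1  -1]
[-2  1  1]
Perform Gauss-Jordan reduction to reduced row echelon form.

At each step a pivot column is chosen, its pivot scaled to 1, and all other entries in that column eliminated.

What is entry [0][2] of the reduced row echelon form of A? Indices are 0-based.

[1] R0 /= -3  ⇒  (1, 1/3, 1/3)
     R1 -= -2·R0  ⇒  (0, 5/3, 5/3)
[2] R1 /= 5/3  ⇒  (0, 1, 1)
     R0 -= 1/3·R1  ⇒  (1, 0, 0)

M[0][2] = 0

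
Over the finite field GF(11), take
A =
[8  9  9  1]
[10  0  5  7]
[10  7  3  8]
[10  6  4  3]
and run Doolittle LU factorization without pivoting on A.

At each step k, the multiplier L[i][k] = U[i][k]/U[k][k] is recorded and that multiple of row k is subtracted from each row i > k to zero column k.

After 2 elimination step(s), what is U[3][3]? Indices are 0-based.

[col 0] pivot 8
  R1 -= 4*R0 → (0, 8, 2, 3)  (L[1][0] := 4)
  R2 -= 4*R0 → (0, 4, 0, 4)  (L[2][0] := 4)
  R3 -= 4*R0 → (0, 3, 1, 10)  (L[3][0] := 4)
[col 1] pivot 8
  R2 -= 6*R1 → (0, 0, 10, 8)  (L[2][1] := 6)
  R3 -= 10*R1 → (0, 0, 3, 2)  (L[3][1] := 10)

U[3][3] = 2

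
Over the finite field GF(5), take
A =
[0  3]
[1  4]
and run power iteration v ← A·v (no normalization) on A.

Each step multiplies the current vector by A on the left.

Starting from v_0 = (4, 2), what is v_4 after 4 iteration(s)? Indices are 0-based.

v_4 = (1, 0)

v_0 = (4, 2).
v_1 = A·v_0 = (1, 2).
v_2 = A·v_1 = (1, 4).
v_3 = A·v_2 = (2, 2).
v_4 = A·v_3 = (1, 0).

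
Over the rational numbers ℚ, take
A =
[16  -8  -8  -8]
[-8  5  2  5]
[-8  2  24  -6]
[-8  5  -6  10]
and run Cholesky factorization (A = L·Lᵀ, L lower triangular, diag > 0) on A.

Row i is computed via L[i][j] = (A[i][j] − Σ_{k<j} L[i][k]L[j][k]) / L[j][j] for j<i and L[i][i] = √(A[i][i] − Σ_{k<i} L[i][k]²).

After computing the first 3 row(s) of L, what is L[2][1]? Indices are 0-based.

L[2][1] = -2

Step 1: L[0][0] = √(16) = 4.
  L[1][0] = (-8) / L[0][0] = -2.
Step 2: L[1][1] = √(1) = 1.
  L[2][0] = (-8) / L[0][0] = -2.
  L[2][1] = (-2) / L[1][1] = -2.
Step 3: L[2][2] = √(16) = 4.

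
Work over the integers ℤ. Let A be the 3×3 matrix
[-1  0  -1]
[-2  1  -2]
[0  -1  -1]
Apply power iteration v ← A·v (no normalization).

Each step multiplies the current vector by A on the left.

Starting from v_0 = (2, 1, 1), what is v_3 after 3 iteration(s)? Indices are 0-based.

v_3 = (-12, -19, -12)

v_0 = (2, 1, 1).
v_1 = A·v_0 = (-3, -5, -2).
v_2 = A·v_1 = (5, 5, 7).
v_3 = A·v_2 = (-12, -19, -12).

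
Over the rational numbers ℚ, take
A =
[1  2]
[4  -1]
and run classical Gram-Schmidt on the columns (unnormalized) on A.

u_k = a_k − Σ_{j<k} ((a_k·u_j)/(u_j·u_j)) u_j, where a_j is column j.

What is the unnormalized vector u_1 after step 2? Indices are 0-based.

Step 1: u_0 = a_0 = (1, 4).
Step 2: u_1 = a_1 − (-2/17)·u_0 = (36/17, -9/17).

u_1 = (36/17, -9/17)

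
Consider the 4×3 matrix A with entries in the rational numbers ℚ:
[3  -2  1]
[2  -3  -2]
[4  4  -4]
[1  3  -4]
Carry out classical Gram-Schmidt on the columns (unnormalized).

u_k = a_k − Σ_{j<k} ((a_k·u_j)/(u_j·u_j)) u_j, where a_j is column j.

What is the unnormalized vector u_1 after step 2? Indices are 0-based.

u_1 = (-27/10, -52/15, 46/15, 83/30)

Step 1: u_0 = a_0 = (3, 2, 4, 1).
Step 2: u_1 = a_1 − (7/30)·u_0 = (-27/10, -52/15, 46/15, 83/30).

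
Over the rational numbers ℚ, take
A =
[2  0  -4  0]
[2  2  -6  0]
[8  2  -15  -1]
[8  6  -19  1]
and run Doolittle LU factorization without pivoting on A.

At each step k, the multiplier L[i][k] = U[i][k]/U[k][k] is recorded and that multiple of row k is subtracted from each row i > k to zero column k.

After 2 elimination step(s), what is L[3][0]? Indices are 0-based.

L[3][0] = 4

k=0: U[0][0]=2
  eliminate (1,0): mult=1, new row 1: (0, 2, -2, 0); set L[1][0]=1
  eliminate (2,0): mult=4, new row 2: (0, 2, 1, -1); set L[2][0]=4
  eliminate (3,0): mult=4, new row 3: (0, 6, -3, 1); set L[3][0]=4
k=1: U[1][1]=2
  eliminate (2,1): mult=1, new row 2: (0, 0, 3, -1); set L[2][1]=1
  eliminate (3,1): mult=3, new row 3: (0, 0, 3, 1); set L[3][1]=3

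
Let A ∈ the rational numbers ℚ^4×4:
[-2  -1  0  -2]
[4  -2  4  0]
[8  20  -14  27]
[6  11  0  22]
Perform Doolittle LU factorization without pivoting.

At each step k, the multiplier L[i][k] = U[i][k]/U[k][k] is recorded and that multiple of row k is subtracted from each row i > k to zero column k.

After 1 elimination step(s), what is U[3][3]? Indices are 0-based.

[col 0] pivot -2
  R1 -= -2*R0 → (0, -4, 4, -4)  (L[1][0] := -2)
  R2 -= -4*R0 → (0, 16, -14, 19)  (L[2][0] := -4)
  R3 -= -3*R0 → (0, 8, 0, 16)  (L[3][0] := -3)

U[3][3] = 16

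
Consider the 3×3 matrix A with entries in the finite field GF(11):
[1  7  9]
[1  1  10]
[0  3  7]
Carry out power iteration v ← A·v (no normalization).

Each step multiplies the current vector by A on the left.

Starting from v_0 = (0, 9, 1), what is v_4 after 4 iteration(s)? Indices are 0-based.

v_0 = (0, 9, 1).
v_1 = A·v_0 = (6, 8, 1).
v_2 = A·v_1 = (5, 2, 9).
v_3 = A·v_2 = (1, 9, 3).
v_4 = A·v_3 = (3, 7, 4).

v_4 = (3, 7, 4)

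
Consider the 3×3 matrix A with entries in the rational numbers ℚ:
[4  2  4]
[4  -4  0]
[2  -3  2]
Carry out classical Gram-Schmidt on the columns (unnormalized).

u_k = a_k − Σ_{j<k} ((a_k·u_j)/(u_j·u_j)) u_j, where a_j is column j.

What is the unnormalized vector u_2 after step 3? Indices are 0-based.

u_2 = (16/53, -64/53, 96/53)

Step 1: u_0 = a_0 = (4, 4, 2).
Step 2: u_1 = a_1 − (-7/18)·u_0 = (32/9, -22/9, -20/9).
Step 3: u_2 = a_2 − (5/9)·u_0 − (22/53)·u_1 = (16/53, -64/53, 96/53).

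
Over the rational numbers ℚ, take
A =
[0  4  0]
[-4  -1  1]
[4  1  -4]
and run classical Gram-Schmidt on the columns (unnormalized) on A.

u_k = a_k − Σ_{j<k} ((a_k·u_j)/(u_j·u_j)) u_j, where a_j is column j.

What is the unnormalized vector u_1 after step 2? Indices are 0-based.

u_1 = (4, 0, 0)

Step 1: u_0 = a_0 = (0, -4, 4).
Step 2: u_1 = a_1 − (1/4)·u_0 = (4, 0, 0).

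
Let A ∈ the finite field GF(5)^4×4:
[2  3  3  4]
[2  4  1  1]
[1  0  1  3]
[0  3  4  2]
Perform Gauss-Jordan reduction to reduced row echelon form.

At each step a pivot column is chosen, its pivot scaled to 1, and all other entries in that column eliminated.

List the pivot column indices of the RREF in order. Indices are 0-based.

pivot columns: 0, 1, 2, 3

pivot(0,0)=2: scale R0 → (1, 4, 4, 2)
  clear (1,0): R1 −= (2)R0 → (0, 1, 3, 2)
  clear (2,0): R2 −= (1)R0 → (0, 1, 2, 1)
pivot(1,1)=1: scale R1 → (0, 1, 3, 2)
  clear (0,1): R0 −= (4)R1 → (1, 0, 2, 4)
  clear (2,1): R2 −= (1)R1 → (0, 0, 4, 4)
  clear (3,1): R3 −= (3)R1 → (0, 0, 0, 1)
pivot(2,2)=4: scale R2 → (0, 0, 1, 1)
  clear (0,2): R0 −= (2)R2 → (1, 0, 0, 2)
  clear (1,2): R1 −= (3)R2 → (0, 1, 0, 4)
pivot(3,3)=1: scale R3 → (0, 0, 0, 1)
  clear (0,3): R0 −= (2)R3 → (1, 0, 0, 0)
  clear (1,3): R1 −= (4)R3 → (0, 1, 0, 0)
  clear (2,3): R2 −= (1)R3 → (0, 0, 1, 0)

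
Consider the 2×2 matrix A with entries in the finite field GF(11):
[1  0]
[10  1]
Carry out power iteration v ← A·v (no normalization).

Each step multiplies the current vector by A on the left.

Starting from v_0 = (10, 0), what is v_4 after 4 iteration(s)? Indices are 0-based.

v_0 = (10, 0).
v_1 = A·v_0 = (10, 1).
v_2 = A·v_1 = (10, 2).
v_3 = A·v_2 = (10, 3).
v_4 = A·v_3 = (10, 4).

v_4 = (10, 4)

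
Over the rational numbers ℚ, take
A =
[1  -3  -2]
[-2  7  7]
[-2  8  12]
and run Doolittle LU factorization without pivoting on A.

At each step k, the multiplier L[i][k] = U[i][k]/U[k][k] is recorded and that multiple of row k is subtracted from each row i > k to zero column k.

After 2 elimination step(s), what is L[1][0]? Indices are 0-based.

k=0: U[0][0]=1
  eliminate (1,0): mult=-2, new row 1: (0, 1, 3); set L[1][0]=-2
  eliminate (2,0): mult=-2, new row 2: (0, 2, 8); set L[2][0]=-2
k=1: U[1][1]=1
  eliminate (2,1): mult=2, new row 2: (0, 0, 2); set L[2][1]=2

L[1][0] = -2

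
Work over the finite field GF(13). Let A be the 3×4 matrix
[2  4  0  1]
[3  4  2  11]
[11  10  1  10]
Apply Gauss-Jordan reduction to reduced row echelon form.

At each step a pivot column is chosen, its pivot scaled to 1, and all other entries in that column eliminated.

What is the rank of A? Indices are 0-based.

rank = 3

pivot(0,0)=2: scale R0 → (1, 2, 0, 7)
  clear (1,0): R1 −= (3)R0 → (0, 11, 2, 3)
  clear (2,0): R2 −= (11)R0 → (0, 1, 1, 11)
pivot(1,1)=11: scale R1 → (0, 1, 12, 5)
  clear (0,1): R0 −= (2)R1 → (1, 0, 2, 10)
  clear (2,1): R2 −= (1)R1 → (0, 0, 2, 6)
pivot(2,2)=2: scale R2 → (0, 0, 1, 3)
  clear (0,2): R0 −= (2)R2 → (1, 0, 0, 4)
  clear (1,2): R1 −= (12)R2 → (0, 1, 0, 8)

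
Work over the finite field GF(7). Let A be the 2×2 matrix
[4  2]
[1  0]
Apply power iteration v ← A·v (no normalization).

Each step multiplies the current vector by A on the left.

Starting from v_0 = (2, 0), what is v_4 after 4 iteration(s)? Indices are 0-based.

v_4 = (5, 6)

v_0 = (2, 0).
v_1 = A·v_0 = (1, 2).
v_2 = A·v_1 = (1, 1).
v_3 = A·v_2 = (6, 1).
v_4 = A·v_3 = (5, 6).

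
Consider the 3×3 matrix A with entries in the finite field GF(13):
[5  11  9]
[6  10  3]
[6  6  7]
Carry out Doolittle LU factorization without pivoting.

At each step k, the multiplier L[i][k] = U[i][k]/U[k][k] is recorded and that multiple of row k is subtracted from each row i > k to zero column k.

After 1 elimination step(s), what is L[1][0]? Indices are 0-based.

Step 1: pivot at (0,0) is 5.
  row1 ← row1 − (9)·row0  ⇒  L[1][0]=9, U row1=(0, 2, 0)
  row2 ← row2 − (9)·row0  ⇒  L[2][0]=9, U row2=(0, 11, 4)

L[1][0] = 9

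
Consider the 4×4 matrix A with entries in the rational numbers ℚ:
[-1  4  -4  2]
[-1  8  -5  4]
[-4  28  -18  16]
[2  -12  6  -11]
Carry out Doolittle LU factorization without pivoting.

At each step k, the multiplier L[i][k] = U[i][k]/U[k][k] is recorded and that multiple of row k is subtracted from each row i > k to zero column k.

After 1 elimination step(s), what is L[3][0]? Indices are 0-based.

[col 0] pivot -1
  R1 -= 1*R0 → (0, 4, -1, 2)  (L[1][0] := 1)
  R2 -= 4*R0 → (0, 12, -2, 8)  (L[2][0] := 4)
  R3 -= -2*R0 → (0, -4, -2, -7)  (L[3][0] := -2)

L[3][0] = -2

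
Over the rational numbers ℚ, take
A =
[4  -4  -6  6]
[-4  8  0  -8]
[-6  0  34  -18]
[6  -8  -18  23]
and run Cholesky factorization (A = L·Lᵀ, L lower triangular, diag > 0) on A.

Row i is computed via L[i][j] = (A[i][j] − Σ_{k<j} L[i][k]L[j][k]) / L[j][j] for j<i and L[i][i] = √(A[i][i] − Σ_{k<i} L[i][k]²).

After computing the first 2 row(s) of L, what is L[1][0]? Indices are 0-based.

Step 1: L[0][0] = √(4) = 2.
  L[1][0] = (-4) / L[0][0] = -2.
Step 2: L[1][1] = √(4) = 2.

L[1][0] = -2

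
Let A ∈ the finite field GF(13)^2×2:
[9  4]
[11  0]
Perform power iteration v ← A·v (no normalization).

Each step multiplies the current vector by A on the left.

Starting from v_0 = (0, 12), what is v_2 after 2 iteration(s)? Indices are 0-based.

v_2 = (3, 8)

v_0 = (0, 12).
v_1 = A·v_0 = (9, 0).
v_2 = A·v_1 = (3, 8).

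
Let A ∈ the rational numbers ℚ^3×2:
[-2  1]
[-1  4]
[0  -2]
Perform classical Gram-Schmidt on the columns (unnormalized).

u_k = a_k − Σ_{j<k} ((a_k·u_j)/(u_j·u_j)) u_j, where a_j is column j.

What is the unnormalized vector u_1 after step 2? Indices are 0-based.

u_1 = (-7/5, 14/5, -2)

Step 1: u_0 = a_0 = (-2, -1, 0).
Step 2: u_1 = a_1 − (-6/5)·u_0 = (-7/5, 14/5, -2).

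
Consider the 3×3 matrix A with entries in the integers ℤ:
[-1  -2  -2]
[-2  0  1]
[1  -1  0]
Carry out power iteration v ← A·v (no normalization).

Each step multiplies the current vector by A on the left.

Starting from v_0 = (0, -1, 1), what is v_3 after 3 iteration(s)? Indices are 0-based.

v_0 = (0, -1, 1).
v_1 = A·v_0 = (0, 1, 1).
v_2 = A·v_1 = (-4, 1, -1).
v_3 = A·v_2 = (4, 7, -5).

v_3 = (4, 7, -5)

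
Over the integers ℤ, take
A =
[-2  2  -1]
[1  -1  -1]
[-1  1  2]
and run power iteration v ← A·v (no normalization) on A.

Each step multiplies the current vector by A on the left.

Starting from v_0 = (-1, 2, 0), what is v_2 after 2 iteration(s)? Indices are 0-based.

v_0 = (-1, 2, 0).
v_1 = A·v_0 = (6, -3, 3).
v_2 = A·v_1 = (-21, 6, -3).

v_2 = (-21, 6, -3)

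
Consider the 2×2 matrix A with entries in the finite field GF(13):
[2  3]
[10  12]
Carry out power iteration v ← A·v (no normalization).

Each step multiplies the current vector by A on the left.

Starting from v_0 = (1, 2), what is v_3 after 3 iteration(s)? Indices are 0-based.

v_0 = (1, 2).
v_1 = A·v_0 = (8, 8).
v_2 = A·v_1 = (1, 7).
v_3 = A·v_2 = (10, 3).

v_3 = (10, 3)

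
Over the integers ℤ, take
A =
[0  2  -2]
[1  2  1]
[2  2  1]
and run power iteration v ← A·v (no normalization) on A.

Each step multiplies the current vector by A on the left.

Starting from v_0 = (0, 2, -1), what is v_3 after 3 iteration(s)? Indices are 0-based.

v_3 = (-12, 51, 51)

v_0 = (0, 2, -1).
v_1 = A·v_0 = (6, 3, 3).
v_2 = A·v_1 = (0, 15, 21).
v_3 = A·v_2 = (-12, 51, 51).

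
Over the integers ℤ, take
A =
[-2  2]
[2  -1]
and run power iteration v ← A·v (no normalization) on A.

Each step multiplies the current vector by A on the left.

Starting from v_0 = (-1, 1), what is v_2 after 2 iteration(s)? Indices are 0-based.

v_0 = (-1, 1).
v_1 = A·v_0 = (4, -3).
v_2 = A·v_1 = (-14, 11).

v_2 = (-14, 11)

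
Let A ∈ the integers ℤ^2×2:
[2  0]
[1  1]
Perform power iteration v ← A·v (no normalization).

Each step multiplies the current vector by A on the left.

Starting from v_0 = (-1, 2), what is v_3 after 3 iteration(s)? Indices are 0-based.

v_3 = (-8, -5)

v_0 = (-1, 2).
v_1 = A·v_0 = (-2, 1).
v_2 = A·v_1 = (-4, -1).
v_3 = A·v_2 = (-8, -5).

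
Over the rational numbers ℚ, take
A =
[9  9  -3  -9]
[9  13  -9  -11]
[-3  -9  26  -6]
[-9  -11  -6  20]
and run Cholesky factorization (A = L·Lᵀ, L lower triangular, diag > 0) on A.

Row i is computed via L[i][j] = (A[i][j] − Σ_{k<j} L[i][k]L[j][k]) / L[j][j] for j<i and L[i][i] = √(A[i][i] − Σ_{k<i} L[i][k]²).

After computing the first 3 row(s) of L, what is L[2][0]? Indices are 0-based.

L[2][0] = -1

Step 1: L[0][0] = √(9) = 3.
  L[1][0] = (9) / L[0][0] = 3.
Step 2: L[1][1] = √(4) = 2.
  L[2][0] = (-3) / L[0][0] = -1.
  L[2][1] = (-6) / L[1][1] = -3.
Step 3: L[2][2] = √(16) = 4.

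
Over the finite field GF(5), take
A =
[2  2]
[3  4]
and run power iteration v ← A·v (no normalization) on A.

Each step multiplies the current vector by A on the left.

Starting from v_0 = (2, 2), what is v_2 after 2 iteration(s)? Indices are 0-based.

v_2 = (4, 0)

v_0 = (2, 2).
v_1 = A·v_0 = (3, 4).
v_2 = A·v_1 = (4, 0).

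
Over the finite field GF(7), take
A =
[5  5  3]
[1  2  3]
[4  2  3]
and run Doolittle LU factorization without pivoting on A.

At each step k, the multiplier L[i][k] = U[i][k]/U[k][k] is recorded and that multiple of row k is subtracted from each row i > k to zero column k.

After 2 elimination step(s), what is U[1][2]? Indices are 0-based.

U[1][2] = 1

k=0: U[0][0]=5
  eliminate (1,0): mult=3, new row 1: (0, 1, 1); set L[1][0]=3
  eliminate (2,0): mult=5, new row 2: (0, 5, 2); set L[2][0]=5
k=1: U[1][1]=1
  eliminate (2,1): mult=5, new row 2: (0, 0, 4); set L[2][1]=5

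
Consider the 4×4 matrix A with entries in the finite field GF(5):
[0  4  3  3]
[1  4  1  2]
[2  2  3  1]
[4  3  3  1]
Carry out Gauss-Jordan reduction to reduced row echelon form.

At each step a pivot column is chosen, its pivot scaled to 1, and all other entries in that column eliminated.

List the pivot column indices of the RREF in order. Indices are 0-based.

[1] R0 <-> R1
[1] R0 /= 1  ⇒  (1, 4, 1, 2)
     R2 -= 2·R0  ⇒  (0, 4, 1, 2)
     R3 -= 4·R0  ⇒  (0, 2, 4, 3)
[2] R1 /= 4  ⇒  (0, 1, 2, 2)
     R0 -= 4·R1  ⇒  (1, 0, 3, 4)
     R2 -= 4·R1  ⇒  (0, 0, 3, 4)
     R3 -= 2·R1  ⇒  (0, 0, 0, 4)
[3] R2 /= 3  ⇒  (0, 0, 1, 3)
     R0 -= 3·R2  ⇒  (1, 0, 0, 0)
     R1 -= 2·R2  ⇒  (0, 1, 0, 1)
[4] R3 /= 4  ⇒  (0, 0, 0, 1)
     R1 -= 1·R3  ⇒  (0, 1, 0, 0)
     R2 -= 3·R3  ⇒  (0, 0, 1, 0)

pivot columns: 0, 1, 2, 3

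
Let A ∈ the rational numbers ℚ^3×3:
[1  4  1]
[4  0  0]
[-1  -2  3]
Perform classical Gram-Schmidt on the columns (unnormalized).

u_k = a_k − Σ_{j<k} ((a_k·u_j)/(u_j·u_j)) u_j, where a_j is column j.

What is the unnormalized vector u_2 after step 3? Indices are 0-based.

u_2 = (112/81, 28/81, 224/81)

Step 1: u_0 = a_0 = (1, 4, -1).
Step 2: u_1 = a_1 − (1/3)·u_0 = (11/3, -4/3, -5/3).
Step 3: u_2 = a_2 − (-1/9)·u_0 − (-2/27)·u_1 = (112/81, 28/81, 224/81).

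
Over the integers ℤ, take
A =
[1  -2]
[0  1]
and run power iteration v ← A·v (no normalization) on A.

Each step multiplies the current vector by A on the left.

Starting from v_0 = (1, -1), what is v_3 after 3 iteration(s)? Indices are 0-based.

v_3 = (7, -1)

v_0 = (1, -1).
v_1 = A·v_0 = (3, -1).
v_2 = A·v_1 = (5, -1).
v_3 = A·v_2 = (7, -1).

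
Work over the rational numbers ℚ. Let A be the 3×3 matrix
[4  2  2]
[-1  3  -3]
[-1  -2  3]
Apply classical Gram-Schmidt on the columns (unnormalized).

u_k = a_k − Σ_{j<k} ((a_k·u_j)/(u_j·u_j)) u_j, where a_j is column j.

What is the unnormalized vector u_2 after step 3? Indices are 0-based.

u_2 = (170/257, 204/257, 476/257)

Step 1: u_0 = a_0 = (4, -1, -1).
Step 2: u_1 = a_1 − (7/18)·u_0 = (4/9, 61/18, -29/18).
Step 3: u_2 = a_2 − (4/9)·u_0 − (-254/257)·u_1 = (170/257, 204/257, 476/257).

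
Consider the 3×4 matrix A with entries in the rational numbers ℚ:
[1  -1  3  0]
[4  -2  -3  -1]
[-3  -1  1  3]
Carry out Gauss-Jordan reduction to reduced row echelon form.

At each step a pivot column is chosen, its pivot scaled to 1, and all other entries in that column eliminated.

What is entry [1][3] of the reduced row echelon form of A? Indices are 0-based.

[1] R0 /= 1  ⇒  (1, -1, 3, 0)
     R1 -= 4·R0  ⇒  (0, 2, -15, -1)
     R2 -= -3·R0  ⇒  (0, -4, 10, 3)
[2] R1 /= 2  ⇒  (0, 1, -15/2, -1/2)
     R0 -= -1·R1  ⇒  (1, 0, -9/2, -1/2)
     R2 -= -4·R1  ⇒  (0, 0, -20, 1)
[3] R2 /= -20  ⇒  (0, 0, 1, -1/20)
     R0 -= -9/2·R2  ⇒  (1, 0, 0, -29/40)
     R1 -= -15/2·R2  ⇒  (0, 1, 0, -7/8)

M[1][3] = -7/8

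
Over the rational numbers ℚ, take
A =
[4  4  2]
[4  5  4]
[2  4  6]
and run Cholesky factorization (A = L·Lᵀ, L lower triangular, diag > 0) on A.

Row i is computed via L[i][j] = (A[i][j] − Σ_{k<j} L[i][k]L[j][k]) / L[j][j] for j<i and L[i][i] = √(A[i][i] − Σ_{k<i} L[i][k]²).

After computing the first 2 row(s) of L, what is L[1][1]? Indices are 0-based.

L[1][1] = 1

Step 1: L[0][0] = √(4) = 2.
  L[1][0] = (4) / L[0][0] = 2.
Step 2: L[1][1] = √(1) = 1.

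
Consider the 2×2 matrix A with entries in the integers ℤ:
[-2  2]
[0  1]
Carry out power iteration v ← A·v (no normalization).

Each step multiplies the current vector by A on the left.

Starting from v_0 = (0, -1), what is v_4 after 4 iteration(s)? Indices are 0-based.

v_0 = (0, -1).
v_1 = A·v_0 = (-2, -1).
v_2 = A·v_1 = (2, -1).
v_3 = A·v_2 = (-6, -1).
v_4 = A·v_3 = (10, -1).

v_4 = (10, -1)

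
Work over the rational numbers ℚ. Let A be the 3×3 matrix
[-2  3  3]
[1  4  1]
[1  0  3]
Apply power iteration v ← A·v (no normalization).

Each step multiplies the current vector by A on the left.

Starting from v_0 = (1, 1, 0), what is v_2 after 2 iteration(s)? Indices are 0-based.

v_0 = (1, 1, 0).
v_1 = A·v_0 = (1, 5, 1).
v_2 = A·v_1 = (16, 22, 4).

v_2 = (16, 22, 4)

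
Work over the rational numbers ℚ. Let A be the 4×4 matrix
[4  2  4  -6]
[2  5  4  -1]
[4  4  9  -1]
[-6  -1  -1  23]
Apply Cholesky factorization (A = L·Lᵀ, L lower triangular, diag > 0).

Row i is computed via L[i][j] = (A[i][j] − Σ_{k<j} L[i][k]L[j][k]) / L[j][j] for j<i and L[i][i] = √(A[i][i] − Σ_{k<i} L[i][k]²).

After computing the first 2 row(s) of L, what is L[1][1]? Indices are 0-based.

Step 1: L[0][0] = √(4) = 2.
  L[1][0] = (2) / L[0][0] = 1.
Step 2: L[1][1] = √(4) = 2.

L[1][1] = 2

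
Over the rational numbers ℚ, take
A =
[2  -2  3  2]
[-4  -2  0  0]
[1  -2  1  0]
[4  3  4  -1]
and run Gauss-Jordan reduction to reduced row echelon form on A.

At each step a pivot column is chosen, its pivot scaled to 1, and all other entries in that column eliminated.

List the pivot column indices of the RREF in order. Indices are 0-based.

pivot columns: 0, 1, 2, 3

pivot(0,0)=2: scale R0 → (1, -1, 3/2, 1)
  clear (1,0): R1 −= (-4)R0 → (0, -6, 6, 4)
  clear (2,0): R2 −= (1)R0 → (0, -1, -1/2, -1)
  clear (3,0): R3 −= (4)R0 → (0, 7, -2, -5)
pivot(1,1)=-6: scale R1 → (0, 1, -1, -2/3)
  clear (0,1): R0 −= (-1)R1 → (1, 0, 1/2, 1/3)
  clear (2,1): R2 −= (-1)R1 → (0, 0, -3/2, -5/3)
  clear (3,1): R3 −= (7)R1 → (0, 0, 5, -1/3)
pivot(2,2)=-3/2: scale R2 → (0, 0, 1, 10/9)
  clear (0,2): R0 −= (1/2)R2 → (1, 0, 0, -2/9)
  clear (1,2): R1 −= (-1)R2 → (0, 1, 0, 4/9)
  clear (3,2): R3 −= (5)R2 → (0, 0, 0, -53/9)
pivot(3,3)=-53/9: scale R3 → (0, 0, 0, 1)
  clear (0,3): R0 −= (-2/9)R3 → (1, 0, 0, 0)
  clear (1,3): R1 −= (4/9)R3 → (0, 1, 0, 0)
  clear (2,3): R2 −= (10/9)R3 → (0, 0, 1, 0)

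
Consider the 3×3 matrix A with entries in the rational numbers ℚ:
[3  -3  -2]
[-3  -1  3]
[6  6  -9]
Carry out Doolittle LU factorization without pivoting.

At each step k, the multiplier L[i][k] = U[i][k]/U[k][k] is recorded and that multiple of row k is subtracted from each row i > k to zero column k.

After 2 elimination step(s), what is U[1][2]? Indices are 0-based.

k=0: U[0][0]=3
  eliminate (1,0): mult=-1, new row 1: (0, -4, 1); set L[1][0]=-1
  eliminate (2,0): mult=2, new row 2: (0, 12, -5); set L[2][0]=2
k=1: U[1][1]=-4
  eliminate (2,1): mult=-3, new row 2: (0, 0, -2); set L[2][1]=-3

U[1][2] = 1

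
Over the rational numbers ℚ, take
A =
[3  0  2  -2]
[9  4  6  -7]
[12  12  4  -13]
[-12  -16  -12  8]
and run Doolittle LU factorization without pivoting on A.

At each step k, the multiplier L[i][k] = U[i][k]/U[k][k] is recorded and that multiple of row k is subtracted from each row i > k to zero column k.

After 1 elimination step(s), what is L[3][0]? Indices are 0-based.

k=0: U[0][0]=3
  eliminate (1,0): mult=3, new row 1: (0, 4, 0, -1); set L[1][0]=3
  eliminate (2,0): mult=4, new row 2: (0, 12, -4, -5); set L[2][0]=4
  eliminate (3,0): mult=-4, new row 3: (0, -16, -4, 0); set L[3][0]=-4

L[3][0] = -4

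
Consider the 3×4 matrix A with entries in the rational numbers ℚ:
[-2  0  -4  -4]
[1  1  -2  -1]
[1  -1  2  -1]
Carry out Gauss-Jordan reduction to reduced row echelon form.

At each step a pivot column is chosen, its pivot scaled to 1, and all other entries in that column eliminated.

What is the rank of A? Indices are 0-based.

step 1: normalize row 0 (÷-2) = (1, 0, 2, 2)
  row 1: subtract 1×row0 = (0, 1, -4, -3)
  row 2: subtract 1×row0 = (0, -1, 0, -3)
step 2: normalize row 1 (÷1) = (0, 1, -4, -3)
  row 2: subtract -1×row1 = (0, 0, -4, -6)
step 3: normalize row 2 (÷-4) = (0, 0, 1, 3/2)
  row 0: subtract 2×row2 = (1, 0, 0, -1)
  row 1: subtract -4×row2 = (0, 1, 0, 3)

rank = 3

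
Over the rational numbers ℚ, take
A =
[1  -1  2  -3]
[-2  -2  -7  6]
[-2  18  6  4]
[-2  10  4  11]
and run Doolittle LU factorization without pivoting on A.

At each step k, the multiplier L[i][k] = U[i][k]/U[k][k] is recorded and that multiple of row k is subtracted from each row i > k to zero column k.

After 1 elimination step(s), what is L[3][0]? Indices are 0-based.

k=0: U[0][0]=1
  eliminate (1,0): mult=-2, new row 1: (0, -4, -3, 0); set L[1][0]=-2
  eliminate (2,0): mult=-2, new row 2: (0, 16, 10, -2); set L[2][0]=-2
  eliminate (3,0): mult=-2, new row 3: (0, 8, 8, 5); set L[3][0]=-2

L[3][0] = -2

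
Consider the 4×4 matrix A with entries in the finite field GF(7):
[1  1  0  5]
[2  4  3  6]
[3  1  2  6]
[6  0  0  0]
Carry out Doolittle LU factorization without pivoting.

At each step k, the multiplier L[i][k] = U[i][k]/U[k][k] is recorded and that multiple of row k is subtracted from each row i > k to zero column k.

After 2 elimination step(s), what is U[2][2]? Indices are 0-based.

U[2][2] = 5

Step 1: pivot at (0,0) is 1.
  row1 ← row1 − (2)·row0  ⇒  L[1][0]=2, U row1=(0, 2, 3, 3)
  row2 ← row2 − (3)·row0  ⇒  L[2][0]=3, U row2=(0, 5, 2, 5)
  row3 ← row3 − (6)·row0  ⇒  L[3][0]=6, U row3=(0, 1, 0, 5)
Step 2: pivot at (1,1) is 2.
  row2 ← row2 − (6)·row1  ⇒  L[2][1]=6, U row2=(0, 0, 5, 1)
  row3 ← row3 − (4)·row1  ⇒  L[3][1]=4, U row3=(0, 0, 2, 0)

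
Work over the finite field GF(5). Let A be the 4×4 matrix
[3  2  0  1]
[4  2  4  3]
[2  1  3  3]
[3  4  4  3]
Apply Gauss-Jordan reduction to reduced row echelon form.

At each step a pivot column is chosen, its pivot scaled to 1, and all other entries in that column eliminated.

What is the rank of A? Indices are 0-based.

pivot(0,0)=3: scale R0 → (1, 4, 0, 2)
  clear (1,0): R1 −= (4)R0 → (0, 1, 4, 0)
  clear (2,0): R2 −= (2)R0 → (0, 3, 3, 4)
  clear (3,0): R3 −= (3)R0 → (0, 2, 4, 2)
pivot(1,1)=1: scale R1 → (0, 1, 4, 0)
  clear (0,1): R0 −= (4)R1 → (1, 0, 4, 2)
  clear (2,1): R2 −= (3)R1 → (0, 0, 1, 4)
  clear (3,1): R3 −= (2)R1 → (0, 0, 1, 2)
pivot(2,2)=1: scale R2 → (0, 0, 1, 4)
  clear (0,2): R0 −= (4)R2 → (1, 0, 0, 1)
  clear (1,2): R1 −= (4)R2 → (0, 1, 0, 4)
  clear (3,2): R3 −= (1)R2 → (0, 0, 0, 3)
pivot(3,3)=3: scale R3 → (0, 0, 0, 1)
  clear (0,3): R0 −= (1)R3 → (1, 0, 0, 0)
  clear (1,3): R1 −= (4)R3 → (0, 1, 0, 0)
  clear (2,3): R2 −= (4)R3 → (0, 0, 1, 0)

rank = 4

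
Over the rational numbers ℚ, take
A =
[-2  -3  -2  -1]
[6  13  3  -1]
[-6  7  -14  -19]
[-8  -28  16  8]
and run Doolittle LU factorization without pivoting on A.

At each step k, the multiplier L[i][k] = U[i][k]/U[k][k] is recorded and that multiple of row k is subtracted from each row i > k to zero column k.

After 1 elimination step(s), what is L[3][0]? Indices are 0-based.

k=0: U[0][0]=-2
  eliminate (1,0): mult=-3, new row 1: (0, 4, -3, -4); set L[1][0]=-3
  eliminate (2,0): mult=3, new row 2: (0, 16, -8, -16); set L[2][0]=3
  eliminate (3,0): mult=4, new row 3: (0, -16, 24, 12); set L[3][0]=4

L[3][0] = 4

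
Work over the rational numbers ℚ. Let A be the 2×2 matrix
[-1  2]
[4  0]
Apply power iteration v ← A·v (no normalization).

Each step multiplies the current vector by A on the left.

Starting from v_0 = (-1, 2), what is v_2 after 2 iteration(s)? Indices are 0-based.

v_2 = (-13, 20)

v_0 = (-1, 2).
v_1 = A·v_0 = (5, -4).
v_2 = A·v_1 = (-13, 20).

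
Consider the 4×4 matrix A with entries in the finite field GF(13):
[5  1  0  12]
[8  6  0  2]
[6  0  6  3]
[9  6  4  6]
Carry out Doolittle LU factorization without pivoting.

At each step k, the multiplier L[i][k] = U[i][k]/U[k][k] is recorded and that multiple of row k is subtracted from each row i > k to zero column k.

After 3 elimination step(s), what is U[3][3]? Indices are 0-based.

[col 0] pivot 5
  R1 -= 12*R0 → (0, 7, 0, 1)  (L[1][0] := 12)
  R2 -= 9*R0 → (0, 4, 6, 12)  (L[2][0] := 9)
  R3 -= 7*R0 → (0, 12, 4, 0)  (L[3][0] := 7)
[col 1] pivot 7
  R2 -= 8*R1 → (0, 0, 6, 4)  (L[2][1] := 8)
  R3 -= 11*R1 → (0, 0, 4, 2)  (L[3][1] := 11)
[col 2] pivot 6
  R3 -= 5*R2 → (0, 0, 0, 8)  (L[3][2] := 5)

U[3][3] = 8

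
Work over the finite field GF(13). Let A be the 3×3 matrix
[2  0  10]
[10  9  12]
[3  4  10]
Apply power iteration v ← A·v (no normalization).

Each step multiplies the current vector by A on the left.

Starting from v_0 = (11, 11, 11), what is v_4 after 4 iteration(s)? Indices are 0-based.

v_0 = (11, 11, 11).
v_1 = A·v_0 = (2, 3, 5).
v_2 = A·v_1 = (2, 3, 3).
v_3 = A·v_2 = (8, 5, 9).
v_4 = A·v_3 = (2, 12, 4).

v_4 = (2, 12, 4)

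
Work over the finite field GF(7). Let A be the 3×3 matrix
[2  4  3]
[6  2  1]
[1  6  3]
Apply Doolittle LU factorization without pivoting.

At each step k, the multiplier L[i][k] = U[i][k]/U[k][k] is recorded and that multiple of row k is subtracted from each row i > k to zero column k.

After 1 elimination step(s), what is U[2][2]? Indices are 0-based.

[col 0] pivot 2
  R1 -= 3*R0 → (0, 4, 6)  (L[1][0] := 3)
  R2 -= 4*R0 → (0, 4, 5)  (L[2][0] := 4)

U[2][2] = 5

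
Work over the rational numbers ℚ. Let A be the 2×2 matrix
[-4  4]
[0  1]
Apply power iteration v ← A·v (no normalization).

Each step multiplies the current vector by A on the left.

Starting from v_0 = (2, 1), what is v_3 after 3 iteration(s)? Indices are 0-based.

v_0 = (2, 1).
v_1 = A·v_0 = (-4, 1).
v_2 = A·v_1 = (20, 1).
v_3 = A·v_2 = (-76, 1).

v_3 = (-76, 1)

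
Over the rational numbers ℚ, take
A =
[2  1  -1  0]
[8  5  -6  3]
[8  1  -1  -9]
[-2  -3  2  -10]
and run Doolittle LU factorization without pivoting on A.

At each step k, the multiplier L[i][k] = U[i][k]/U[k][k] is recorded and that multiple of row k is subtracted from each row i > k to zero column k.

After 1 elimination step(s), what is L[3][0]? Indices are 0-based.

k=0: U[0][0]=2
  eliminate (1,0): mult=4, new row 1: (0, 1, -2, 3); set L[1][0]=4
  eliminate (2,0): mult=4, new row 2: (0, -3, 3, -9); set L[2][0]=4
  eliminate (3,0): mult=-1, new row 3: (0, -2, 1, -10); set L[3][0]=-1

L[3][0] = -1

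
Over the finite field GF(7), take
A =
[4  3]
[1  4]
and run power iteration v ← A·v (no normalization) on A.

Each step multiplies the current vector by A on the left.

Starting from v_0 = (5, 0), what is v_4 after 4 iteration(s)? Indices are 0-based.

v_0 = (5, 0).
v_1 = A·v_0 = (6, 5).
v_2 = A·v_1 = (4, 5).
v_3 = A·v_2 = (3, 3).
v_4 = A·v_3 = (0, 1).

v_4 = (0, 1)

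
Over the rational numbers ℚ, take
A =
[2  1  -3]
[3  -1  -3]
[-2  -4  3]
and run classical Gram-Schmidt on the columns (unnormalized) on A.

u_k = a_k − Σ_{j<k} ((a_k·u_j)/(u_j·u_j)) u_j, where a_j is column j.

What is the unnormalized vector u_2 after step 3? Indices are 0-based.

Step 1: u_0 = a_0 = (2, 3, -2).
Step 2: u_1 = a_1 − (7/17)·u_0 = (3/17, -38/17, -54/17).
Step 3: u_2 = a_2 − (-21/17)·u_0 − (-57/257)·u_1 = (-126/257, 54/257, -45/257).

u_2 = (-126/257, 54/257, -45/257)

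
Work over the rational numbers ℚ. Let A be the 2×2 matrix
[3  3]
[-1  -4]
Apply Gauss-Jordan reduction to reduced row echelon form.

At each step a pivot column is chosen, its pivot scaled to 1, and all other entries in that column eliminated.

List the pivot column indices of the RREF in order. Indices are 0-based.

pivot columns: 0, 1

[1] R0 /= 3  ⇒  (1, 1)
     R1 -= -1·R0  ⇒  (0, -3)
[2] R1 /= -3  ⇒  (0, 1)
     R0 -= 1·R1  ⇒  (1, 0)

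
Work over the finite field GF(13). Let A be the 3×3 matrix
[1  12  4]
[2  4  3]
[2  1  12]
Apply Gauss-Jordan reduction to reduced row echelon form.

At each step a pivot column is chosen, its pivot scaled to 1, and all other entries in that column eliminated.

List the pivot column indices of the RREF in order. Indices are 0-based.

step 1: normalize row 0 (÷1) = (1, 12, 4)
  row 1: subtract 2×row0 = (0, 6, 8)
  row 2: subtract 2×row0 = (0, 3, 4)
step 2: normalize row 1 (÷6) = (0, 1, 10)
  row 0: subtract 12×row1 = (1, 0, 1)
  row 2: subtract 3×row1 = (0, 0, 0)
skip col 2 (zero from row 2)

pivot columns: 0, 1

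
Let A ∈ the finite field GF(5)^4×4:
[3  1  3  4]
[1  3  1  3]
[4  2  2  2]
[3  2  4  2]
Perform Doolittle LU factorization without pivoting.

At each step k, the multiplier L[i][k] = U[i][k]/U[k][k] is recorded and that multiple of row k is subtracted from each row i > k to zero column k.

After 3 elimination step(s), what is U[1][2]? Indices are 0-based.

Step 1: pivot at (0,0) is 3.
  row1 ← row1 − (2)·row0  ⇒  L[1][0]=2, U row1=(0, 1, 0, 0)
  row2 ← row2 − (3)·row0  ⇒  L[2][0]=3, U row2=(0, 4, 3, 0)
  row3 ← row3 − (1)·row0  ⇒  L[3][0]=1, U row3=(0, 1, 1, 3)
Step 2: pivot at (1,1) is 1.
  row2 ← row2 − (4)·row1  ⇒  L[2][1]=4, U row2=(0, 0, 3, 0)
  row3 ← row3 − (1)·row1  ⇒  L[3][1]=1, U row3=(0, 0, 1, 3)
Step 3: pivot at (2,2) is 3.
  row3 ← row3 − (2)·row2  ⇒  L[3][2]=2, U row3=(0, 0, 0, 3)

U[1][2] = 0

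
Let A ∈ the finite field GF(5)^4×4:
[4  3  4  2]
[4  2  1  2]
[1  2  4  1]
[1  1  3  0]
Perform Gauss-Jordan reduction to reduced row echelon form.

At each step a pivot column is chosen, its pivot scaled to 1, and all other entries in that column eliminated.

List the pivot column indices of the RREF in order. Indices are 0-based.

pivot columns: 0, 1, 2, 3

step 1: normalize row 0 (÷4) = (1, 2, 1, 3)
  row 1: subtract 4×row0 = (0, 4, 2, 0)
  row 2: subtract 1×row0 = (0, 0, 3, 3)
  row 3: subtract 1×row0 = (0, 4, 2, 2)
step 2: normalize row 1 (÷4) = (0, 1, 3, 0)
  row 0: subtract 2×row1 = (1, 0, 0, 3)
  row 3: subtract 4×row1 = (0, 0, 0, 2)
step 3: normalize row 2 (÷3) = (0, 0, 1, 1)
  row 1: subtract 3×row2 = (0, 1, 0, 2)
step 4: normalize row 3 (÷2) = (0, 0, 0, 1)
  row 0: subtract 3×row3 = (1, 0, 0, 0)
  row 1: subtract 2×row3 = (0, 1, 0, 0)
  row 2: subtract 1×row3 = (0, 0, 1, 0)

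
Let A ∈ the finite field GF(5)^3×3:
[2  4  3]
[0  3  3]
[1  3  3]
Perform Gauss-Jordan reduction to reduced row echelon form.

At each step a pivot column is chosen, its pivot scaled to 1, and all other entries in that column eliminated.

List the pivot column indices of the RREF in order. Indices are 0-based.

pivot columns: 0, 1, 2

[1] R0 /= 2  ⇒  (1, 2, 4)
     R2 -= 1·R0  ⇒  (0, 1, 4)
[2] R1 /= 3  ⇒  (0, 1, 1)
     R0 -= 2·R1  ⇒  (1, 0, 2)
     R2 -= 1·R1  ⇒  (0, 0, 3)
[3] R2 /= 3  ⇒  (0, 0, 1)
     R0 -= 2·R2  ⇒  (1, 0, 0)
     R1 -= 1·R2  ⇒  (0, 1, 0)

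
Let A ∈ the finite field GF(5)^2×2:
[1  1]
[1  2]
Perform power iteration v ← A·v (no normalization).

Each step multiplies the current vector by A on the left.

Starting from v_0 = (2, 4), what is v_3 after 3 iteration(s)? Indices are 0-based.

v_3 = (2, 3)

v_0 = (2, 4).
v_1 = A·v_0 = (1, 0).
v_2 = A·v_1 = (1, 1).
v_3 = A·v_2 = (2, 3).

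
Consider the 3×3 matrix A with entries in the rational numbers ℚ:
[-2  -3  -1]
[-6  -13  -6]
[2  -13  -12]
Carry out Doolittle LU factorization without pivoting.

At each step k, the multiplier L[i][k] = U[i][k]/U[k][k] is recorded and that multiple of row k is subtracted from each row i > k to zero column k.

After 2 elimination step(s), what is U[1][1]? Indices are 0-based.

U[1][1] = -4

Step 1: pivot at (0,0) is -2.
  row1 ← row1 − (3)·row0  ⇒  L[1][0]=3, U row1=(0, -4, -3)
  row2 ← row2 − (-1)·row0  ⇒  L[2][0]=-1, U row2=(0, -16, -13)
Step 2: pivot at (1,1) is -4.
  row2 ← row2 − (4)·row1  ⇒  L[2][1]=4, U row2=(0, 0, -1)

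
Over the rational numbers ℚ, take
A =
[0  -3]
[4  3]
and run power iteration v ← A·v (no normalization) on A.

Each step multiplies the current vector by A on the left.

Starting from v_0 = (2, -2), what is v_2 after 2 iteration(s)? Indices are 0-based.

v_0 = (2, -2).
v_1 = A·v_0 = (6, 2).
v_2 = A·v_1 = (-6, 30).

v_2 = (-6, 30)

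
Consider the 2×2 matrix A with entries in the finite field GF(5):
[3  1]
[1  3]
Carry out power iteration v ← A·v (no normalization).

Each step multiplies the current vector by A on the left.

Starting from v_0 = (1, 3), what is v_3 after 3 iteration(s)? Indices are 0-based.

v_0 = (1, 3).
v_1 = A·v_0 = (1, 0).
v_2 = A·v_1 = (3, 1).
v_3 = A·v_2 = (0, 1).

v_3 = (0, 1)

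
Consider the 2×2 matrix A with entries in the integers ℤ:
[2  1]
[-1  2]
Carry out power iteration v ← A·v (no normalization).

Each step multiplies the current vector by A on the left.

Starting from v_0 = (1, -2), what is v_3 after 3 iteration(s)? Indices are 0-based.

v_3 = (-20, -15)

v_0 = (1, -2).
v_1 = A·v_0 = (0, -5).
v_2 = A·v_1 = (-5, -10).
v_3 = A·v_2 = (-20, -15).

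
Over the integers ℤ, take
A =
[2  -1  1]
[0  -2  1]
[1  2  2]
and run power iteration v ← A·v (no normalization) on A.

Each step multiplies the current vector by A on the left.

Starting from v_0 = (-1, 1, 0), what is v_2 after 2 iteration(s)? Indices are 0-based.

v_0 = (-1, 1, 0).
v_1 = A·v_0 = (-3, -2, 1).
v_2 = A·v_1 = (-3, 5, -5).

v_2 = (-3, 5, -5)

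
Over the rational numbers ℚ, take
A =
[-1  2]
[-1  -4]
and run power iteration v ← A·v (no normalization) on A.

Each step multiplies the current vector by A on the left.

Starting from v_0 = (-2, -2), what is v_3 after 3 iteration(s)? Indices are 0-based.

v_0 = (-2, -2).
v_1 = A·v_0 = (-2, 10).
v_2 = A·v_1 = (22, -38).
v_3 = A·v_2 = (-98, 130).

v_3 = (-98, 130)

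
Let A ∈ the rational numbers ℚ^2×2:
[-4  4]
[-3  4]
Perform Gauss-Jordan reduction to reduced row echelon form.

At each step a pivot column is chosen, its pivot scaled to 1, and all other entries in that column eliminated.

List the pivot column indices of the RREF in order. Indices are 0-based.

step 1: normalize row 0 (÷-4) = (1, -1)
  row 1: subtract -3×row0 = (0, 1)
step 2: normalize row 1 (÷1) = (0, 1)
  row 0: subtract -1×row1 = (1, 0)

pivot columns: 0, 1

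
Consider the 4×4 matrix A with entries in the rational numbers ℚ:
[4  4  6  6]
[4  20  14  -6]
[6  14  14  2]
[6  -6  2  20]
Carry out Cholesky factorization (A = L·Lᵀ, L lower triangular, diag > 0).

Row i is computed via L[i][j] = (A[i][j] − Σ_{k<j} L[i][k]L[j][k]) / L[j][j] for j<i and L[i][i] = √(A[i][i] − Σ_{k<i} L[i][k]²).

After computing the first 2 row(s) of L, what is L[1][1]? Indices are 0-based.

L[1][1] = 4

Step 1: L[0][0] = √(4) = 2.
  L[1][0] = (4) / L[0][0] = 2.
Step 2: L[1][1] = √(16) = 4.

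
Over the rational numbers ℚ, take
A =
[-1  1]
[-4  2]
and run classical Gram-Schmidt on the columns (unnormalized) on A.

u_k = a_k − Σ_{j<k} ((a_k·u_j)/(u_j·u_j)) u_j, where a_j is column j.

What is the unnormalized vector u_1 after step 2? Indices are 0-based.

u_1 = (8/17, -2/17)

Step 1: u_0 = a_0 = (-1, -4).
Step 2: u_1 = a_1 − (-9/17)·u_0 = (8/17, -2/17).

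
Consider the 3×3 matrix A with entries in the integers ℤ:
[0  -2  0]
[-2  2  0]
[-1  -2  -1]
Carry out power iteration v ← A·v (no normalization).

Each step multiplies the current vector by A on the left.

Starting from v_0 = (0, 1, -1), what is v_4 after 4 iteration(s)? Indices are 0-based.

v_4 = (-48, 80, -21)

v_0 = (0, 1, -1).
v_1 = A·v_0 = (-2, 2, -1).
v_2 = A·v_1 = (-4, 8, -1).
v_3 = A·v_2 = (-16, 24, -11).
v_4 = A·v_3 = (-48, 80, -21).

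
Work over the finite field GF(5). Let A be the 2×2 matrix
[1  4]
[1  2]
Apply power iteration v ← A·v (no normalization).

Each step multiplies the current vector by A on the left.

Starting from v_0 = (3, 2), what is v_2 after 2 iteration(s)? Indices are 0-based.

v_2 = (4, 0)

v_0 = (3, 2).
v_1 = A·v_0 = (1, 2).
v_2 = A·v_1 = (4, 0).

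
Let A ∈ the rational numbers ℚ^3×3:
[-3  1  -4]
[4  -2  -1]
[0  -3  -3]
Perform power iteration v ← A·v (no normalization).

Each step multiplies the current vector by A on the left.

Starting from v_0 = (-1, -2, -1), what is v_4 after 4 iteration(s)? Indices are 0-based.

v_4 = (-1277, 1429, 375)

v_0 = (-1, -2, -1).
v_1 = A·v_0 = (5, 1, 9).
v_2 = A·v_1 = (-50, 9, -30).
v_3 = A·v_2 = (279, -188, 63).
v_4 = A·v_3 = (-1277, 1429, 375).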